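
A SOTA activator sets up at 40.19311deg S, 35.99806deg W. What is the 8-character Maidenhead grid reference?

HE29at03

Shift to the Maidenhead origin (180°W, 90°S): lon 144.00194, lat 49.80689.
Field (20°×10°, letters A–R): lon ⌊144.00194/20⌋ = 7 → H; lat ⌊49.80689/10⌋ = 4 → E.
Square (2°×1°, digits 0–9): lon ⌊4.00194/2⌋ = 2; lat ⌊9.80689/1⌋ = 9.
Subsquare (5′×2.5′, letters a–x): lon ⌊0.00194/0.0833333⌋ = 0 → a; lat ⌊0.80689/0.0416667⌋ = 19 → t.
Extended square (30″×15″, digits 0–9): lon ⌊0.00194/0.00833333⌋ = 0; lat ⌊0.01522/0.00416667⌋ = 3.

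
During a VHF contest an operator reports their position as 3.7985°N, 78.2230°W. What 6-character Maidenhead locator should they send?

FJ03vt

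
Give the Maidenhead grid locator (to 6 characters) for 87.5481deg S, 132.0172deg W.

CA32xk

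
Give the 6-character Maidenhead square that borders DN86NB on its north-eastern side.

DN86oc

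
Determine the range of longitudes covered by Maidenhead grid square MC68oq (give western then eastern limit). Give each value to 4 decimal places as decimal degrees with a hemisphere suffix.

Field M=12, C=2: +12·20° lon, +2·10° lat → SW at lon 60°, lat -70°.
Square 6, 8: +6·2° lon, +8·1° lat → SW at lon 72°, lat -62°.
Subsquare o=14, q=16: +14·0.0833333° lon, +16·0.0416667° lat → SW at lon 73.1667°, lat -61.3333°.
Cell spans 0.0833333° lon × 0.0416667° lat.
west 73.1667° E, east 73.2500° E.

73.1667° E, 73.2500° E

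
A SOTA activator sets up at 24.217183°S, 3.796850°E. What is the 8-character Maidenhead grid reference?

Add 180° to longitude and 90° to latitude: 183.79685, 65.78282.
Field (20°×10°, letters A–R): lon ⌊183.79685/20⌋ = 9 → J; lat ⌊65.78282/10⌋ = 6 → G.
Square (2°×1°, digits 0–9): lon ⌊3.79685/2⌋ = 1; lat ⌊5.78282/1⌋ = 5.
Subsquare (5′×2.5′, letters a–x): lon ⌊1.79685/0.0833333⌋ = 21 → v; lat ⌊0.78282/0.0416667⌋ = 18 → s.
Extended square (30″×15″, digits 0–9): lon ⌊0.04685/0.00833333⌋ = 5; lat ⌊0.03282/0.00416667⌋ = 7.

JG15vs57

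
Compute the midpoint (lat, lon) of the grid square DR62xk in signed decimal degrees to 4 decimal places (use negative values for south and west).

82.4375, -106.0417

Field D=3, R=17: +3·20° lon, +17·10° lat → SW at lon -120°, lat 80°.
Square 6, 2: +6·2° lon, +2·1° lat → SW at lon -108°, lat 82°.
Subsquare x=23, k=10: +23·0.0833333° lon, +10·0.0416667° lat → SW at lon -106.083°, lat 82.4167°.
Cell spans 0.0833333° lon × 0.0416667° lat. Centre is SW corner plus half of each.
latitude 82.4375, longitude -106.0417.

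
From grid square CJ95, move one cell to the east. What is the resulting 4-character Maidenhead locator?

DJ05

Longitude square 9; +1 → 10, wraps to 0, carry into field.
Longitude field C = 2; +1 → 3 = D.
The latitude characters are unchanged.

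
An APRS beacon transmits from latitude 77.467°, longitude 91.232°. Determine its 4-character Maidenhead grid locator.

NQ57

Add 180° to longitude and 90° to latitude: 271.23, 167.47.
Field: 271.23/20 → 13 → N, 167.47/10 → 16 → Q; chars NQ.
Square: 11.23/2 → 5, 7.47/1 → 7; chars 57.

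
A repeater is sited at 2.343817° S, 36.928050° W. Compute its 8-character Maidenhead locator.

HI17mp87

Add 180° to longitude and 90° to latitude: 143.07195, 87.65618.
Field: 143.07195/20 → 7 → H, 87.65618/10 → 8 → I; chars HI.
Square: 3.07195/2 → 1, 7.65618/1 → 7; chars 17.
Subsquare: 1.07195/0.0833333 → 12 → m, 0.65618/0.0416667 → 15 → p; chars mp.
Extended square: 0.07195/0.00833333 → 8, 0.03118/0.00416667 → 7; chars 87.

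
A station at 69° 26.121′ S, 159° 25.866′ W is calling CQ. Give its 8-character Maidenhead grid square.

Offset from 180°W / 90°S: lon 20.56890°, lat 20.56465°.
Field (20°×10°, letters A–R): lon ⌊20.56890/20⌋ = 1 → B; lat ⌊20.56465/10⌋ = 2 → C.
Square (2°×1°, digits 0–9): lon ⌊0.56890/2⌋ = 0; lat ⌊0.56465/1⌋ = 0.
Subsquare (5′×2.5′, letters a–x): lon ⌊0.56890/0.0833333⌋ = 6 → g; lat ⌊0.56465/0.0416667⌋ = 13 → n.
Extended square (30″×15″, digits 0–9): lon ⌊0.06890/0.00833333⌋ = 8; lat ⌊0.02298/0.00416667⌋ = 5.

BC00gn85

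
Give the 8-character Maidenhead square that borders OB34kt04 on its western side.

Longitude extended square 0; −1 → -1, wraps to 9, carry into subsquare.
Longitude subsquare k = 10; −1 → 9 = j.
The latitude characters are unchanged.

OB34jt94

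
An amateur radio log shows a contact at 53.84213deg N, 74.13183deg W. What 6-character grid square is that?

Offset from 180°W / 90°S: lon 105.8682°, lat 143.8421°.
Field: lon ⌊105.8682/20⌋ = 5 → F; lat ⌊143.8421/10⌋ = 14 → O.
Square: lon ⌊5.8682/2⌋ = 2; lat ⌊3.8421/1⌋ = 3.
Subsquare: lon ⌊1.8682/0.0833333⌋ = 22 → w; lat ⌊0.8421/0.0416667⌋ = 20 → u.

FO23wu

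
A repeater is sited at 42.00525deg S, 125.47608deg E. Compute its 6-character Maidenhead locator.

PE27rx

Shift to the Maidenhead origin (180°W, 90°S): lon 305.4761, lat 47.9948.
Field: lon ⌊305.4761/20⌋ = 15 → P; lat ⌊47.9948/10⌋ = 4 → E.
Square: lon ⌊5.4761/2⌋ = 2; lat ⌊7.9948/1⌋ = 7.
Subsquare: lon ⌊1.4761/0.0833333⌋ = 17 → r; lat ⌊0.9948/0.0416667⌋ = 23 → x.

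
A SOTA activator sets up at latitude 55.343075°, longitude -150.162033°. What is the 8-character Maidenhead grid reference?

BO45wi02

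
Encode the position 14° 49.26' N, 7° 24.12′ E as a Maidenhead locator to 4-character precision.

Add 180° to longitude and 90° to latitude: 187.40, 104.82.
Field (20°×10°, letters A–R): 187.40/20 → 9 → J, 104.82/10 → 10 → K; chars JK.
Square (2°×1°, digits 0–9): 7.40/2 → 3, 4.82/1 → 4; chars 34.

JK34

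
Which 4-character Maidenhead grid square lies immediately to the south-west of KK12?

KK01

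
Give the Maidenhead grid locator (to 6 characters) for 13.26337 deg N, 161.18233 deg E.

RK03og

Offset from 180°W / 90°S: lon 341.1823°, lat 103.2634°.
Field: lon ⌊341.1823/20⌋ = 17 → R; lat ⌊103.2634/10⌋ = 10 → K.
Square: lon ⌊1.1823/2⌋ = 0; lat ⌊3.2634/1⌋ = 3.
Subsquare: lon ⌊1.1823/0.0833333⌋ = 14 → o; lat ⌊0.2634/0.0416667⌋ = 6 → g.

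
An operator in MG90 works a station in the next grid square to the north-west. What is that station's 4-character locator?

MG81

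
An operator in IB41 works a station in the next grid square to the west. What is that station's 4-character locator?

IB31

Longitude square 4; −1 → 3.
The latitude characters are unchanged.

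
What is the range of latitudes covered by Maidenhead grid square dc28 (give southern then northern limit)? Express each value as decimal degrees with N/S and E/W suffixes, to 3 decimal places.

62.000° S, 61.000° S

Field D=3, C=2: +3·20° lon, +2·10° lat → SW at lon -120°, lat -70°.
Square 2, 8: +2·2° lon, +8·1° lat → SW at lon -116°, lat -62°.
Cell spans 2° lon × 1° lat.
south 62.000° S, north 61.000° S.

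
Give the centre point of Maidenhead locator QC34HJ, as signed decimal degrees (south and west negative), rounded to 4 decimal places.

-65.6042, 146.6250

Field Q=16, C=2: +16·20° lon, +2·10° lat → SW at lon 140°, lat -70°.
Square 3, 4: +3·2° lon, +4·1° lat → SW at lon 146°, lat -66°.
Subsquare h=7, j=9: +7·0.0833333° lon, +9·0.0416667° lat → SW at lon 146.583°, lat -65.625°.
Cell spans 0.0833333° lon × 0.0416667° lat. Centre is SW corner plus half of each.
latitude -65.6042, longitude 146.6250.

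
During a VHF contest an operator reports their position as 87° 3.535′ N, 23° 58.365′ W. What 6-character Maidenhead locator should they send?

Shift to the Maidenhead origin (180°W, 90°S): lon 156.0273, lat 177.0589.
Field: 156.0273/20 → 7 → H, 177.0589/10 → 17 → R; chars HR.
Square: 16.0273/2 → 8, 7.0589/1 → 7; chars 87.
Subsquare: 0.0273/0.0833333 → 0 → a, 0.0589/0.0416667 → 1 → b; chars ab.

HR87ab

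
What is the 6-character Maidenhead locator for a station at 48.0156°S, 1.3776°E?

Add 180° to longitude and 90° to latitude: 181.3776, 41.9844.
Field (20°×10°, letters A–R): lon ⌊181.3776/20⌋ = 9 → J; lat ⌊41.9844/10⌋ = 4 → E.
Square (2°×1°, digits 0–9): lon ⌊1.3776/2⌋ = 0; lat ⌊1.9844/1⌋ = 1.
Subsquare (5′×2.5′, letters a–x): lon ⌊1.3776/0.0833333⌋ = 16 → q; lat ⌊0.9844/0.0416667⌋ = 23 → x.

JE01qx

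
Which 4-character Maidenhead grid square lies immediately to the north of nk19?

Latitude square 9; +1 → 10, wraps to 0, carry into field.
Latitude field K = 10; +1 → 11 = L.
The longitude characters are unchanged.

NL10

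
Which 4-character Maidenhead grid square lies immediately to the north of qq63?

QQ64

Latitude square 3; +1 → 4.
The longitude characters are unchanged.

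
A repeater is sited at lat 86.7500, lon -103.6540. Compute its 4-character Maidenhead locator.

Offset from 180°W / 90°S: lon 76.35°, lat 176.75°.
Field: lon ⌊76.35/20⌋ = 3 → D; lat ⌊176.75/10⌋ = 17 → R.
Square: lon ⌊16.35/2⌋ = 8; lat ⌊6.75/1⌋ = 6.

DR86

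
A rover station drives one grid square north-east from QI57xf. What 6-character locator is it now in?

Longitude subsquare x = 23; +1 → 24, wraps to 0 = a, carry into square.
Longitude square 5; +1 → 6.
Latitude subsquare f = 5; +1 → 6 = g.

QI67ag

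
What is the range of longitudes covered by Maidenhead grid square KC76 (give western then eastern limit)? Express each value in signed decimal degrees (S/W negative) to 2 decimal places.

Field K=10, C=2: +10·20° lon, +2·10° lat → SW at lon 20°, lat -70°.
Square 7, 6: +7·2° lon, +6·1° lat → SW at lon 34°, lat -64°.
Cell spans 2° lon × 1° lat.
west 34.00, east 36.00.

34.00, 36.00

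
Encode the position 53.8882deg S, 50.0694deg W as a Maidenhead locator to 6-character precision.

Add 180° to longitude and 90° to latitude: 129.9306, 36.1118.
Field: lon ⌊129.9306/20⌋ = 6 → G; lat ⌊36.1118/10⌋ = 3 → D.
Square: lon ⌊9.9306/2⌋ = 4; lat ⌊6.1118/1⌋ = 6.
Subsquare: lon ⌊1.9306/0.0833333⌋ = 23 → x; lat ⌊0.1118/0.0416667⌋ = 2 → c.

GD46xc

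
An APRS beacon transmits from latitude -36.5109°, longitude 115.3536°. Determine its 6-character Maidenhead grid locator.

OF73ql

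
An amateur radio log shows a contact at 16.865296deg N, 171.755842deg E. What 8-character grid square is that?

RK56vu07

Add 180° to longitude and 90° to latitude: 351.75584, 106.86530.
Field: lon ⌊351.75584/20⌋ = 17 → R; lat ⌊106.86530/10⌋ = 10 → K.
Square: lon ⌊11.75584/2⌋ = 5; lat ⌊6.86530/1⌋ = 6.
Subsquare: lon ⌊1.75584/0.0833333⌋ = 21 → v; lat ⌊0.86530/0.0416667⌋ = 20 → u.
Extended square: lon ⌊0.00584/0.00833333⌋ = 0; lat ⌊0.03196/0.00416667⌋ = 7.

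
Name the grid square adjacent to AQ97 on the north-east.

BQ08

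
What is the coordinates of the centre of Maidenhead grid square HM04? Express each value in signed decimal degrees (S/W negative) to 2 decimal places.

34.50, -39.00

Field H=7, M=12: +7·20° lon, +12·10° lat → SW at lon -40°, lat 30°.
Square 0, 4: +0·2° lon, +4·1° lat → SW at lon -40°, lat 34°.
Cell spans 2° lon × 1° lat. Centre is SW corner plus half of each.
latitude 34.50, longitude -39.00.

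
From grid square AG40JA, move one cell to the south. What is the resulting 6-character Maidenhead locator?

AF49jx

Latitude subsquare a = 0; −1 → -1, wraps to 23 = x, carry into square.
Latitude square 0; −1 → -1, wraps to 9, carry into field.
Latitude field G = 6; −1 → 5 = F.
The longitude characters are unchanged.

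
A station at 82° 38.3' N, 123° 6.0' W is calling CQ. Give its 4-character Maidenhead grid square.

Add 180° to longitude and 90° to latitude: 56.90, 172.64.
Field: 56.90/20 → 2 → C, 172.64/10 → 17 → R; chars CR.
Square: 16.90/2 → 8, 2.64/1 → 2; chars 82.

CR82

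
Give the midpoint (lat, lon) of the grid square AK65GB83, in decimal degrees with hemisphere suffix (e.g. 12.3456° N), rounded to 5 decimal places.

15.05625° N, 167.42917° W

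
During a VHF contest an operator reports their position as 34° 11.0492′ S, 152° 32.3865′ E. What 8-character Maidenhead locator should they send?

Offset from 180°W / 90°S: lon 332.53977°, lat 55.81585°.
Field (20°×10°, letters A–R): 332.53977/20 → 16 → Q, 55.81585/10 → 5 → F; chars QF.
Square (2°×1°, digits 0–9): 12.53977/2 → 6, 5.81585/1 → 5; chars 65.
Subsquare (5′×2.5′, letters a–x): 0.53977/0.0833333 → 6 → g, 0.81585/0.0416667 → 19 → t; chars gt.
Extended square (30″×15″, digits 0–9): 0.03977/0.00833333 → 4, 0.02418/0.00416667 → 5; chars 45.

QF65gt45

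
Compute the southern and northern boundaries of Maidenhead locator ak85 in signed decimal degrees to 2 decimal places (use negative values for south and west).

15.00, 16.00

Field A=0, K=10: +0·20° lon, +10·10° lat → SW at lon -180°, lat 10°.
Square 8, 5: +8·2° lon, +5·1° lat → SW at lon -164°, lat 15°.
Cell spans 2° lon × 1° lat.
south 15.00, north 16.00.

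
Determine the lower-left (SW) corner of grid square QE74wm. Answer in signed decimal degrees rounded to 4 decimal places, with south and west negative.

-45.5000, 155.8333

Field Q=16, E=4: +16·20° lon, +4·10° lat → SW at lon 140°, lat -50°.
Square 7, 4: +7·2° lon, +4·1° lat → SW at lon 154°, lat -46°.
Subsquare w=22, m=12: +22·0.0833333° lon, +12·0.0416667° lat → SW at lon 155.833°, lat -45.5°.
latitude -45.5000, longitude 155.8333.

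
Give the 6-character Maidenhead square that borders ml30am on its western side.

Longitude subsquare a = 0; −1 → -1, wraps to 23 = x, carry into square.
Longitude square 3; −1 → 2.
The latitude characters are unchanged.

ML20xm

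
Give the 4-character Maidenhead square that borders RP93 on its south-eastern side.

Longitude square 9; +1 → 10, wraps to 0, carry into field.
Longitude field R = 17; +1 → 18, wraps to 0 = A, wrapping around the antimeridian.
Latitude square 3; −1 → 2.

AP02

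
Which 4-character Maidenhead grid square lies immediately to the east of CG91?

DG01

Longitude square 9; +1 → 10, wraps to 0, carry into field.
Longitude field C = 2; +1 → 3 = D.
The latitude characters are unchanged.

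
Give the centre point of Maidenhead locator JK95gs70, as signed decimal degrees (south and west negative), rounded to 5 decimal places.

15.75208, 18.56250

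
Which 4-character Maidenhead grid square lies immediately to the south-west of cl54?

CL43

Longitude square 5; −1 → 4.
Latitude square 4; −1 → 3.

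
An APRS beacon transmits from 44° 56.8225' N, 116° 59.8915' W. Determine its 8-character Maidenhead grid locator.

Shift to the Maidenhead origin (180°W, 90°S): lon 63.00181, lat 134.94704.
Field (20°×10°, letters A–R): lon ⌊63.00181/20⌋ = 3 → D; lat ⌊134.94704/10⌋ = 13 → N.
Square (2°×1°, digits 0–9): lon ⌊3.00181/2⌋ = 1; lat ⌊4.94704/1⌋ = 4.
Subsquare (5′×2.5′, letters a–x): lon ⌊1.00181/0.0833333⌋ = 12 → m; lat ⌊0.94704/0.0416667⌋ = 22 → w.
Extended square (30″×15″, digits 0–9): lon ⌊0.00181/0.00833333⌋ = 0; lat ⌊0.03038/0.00416667⌋ = 7.

DN14mw07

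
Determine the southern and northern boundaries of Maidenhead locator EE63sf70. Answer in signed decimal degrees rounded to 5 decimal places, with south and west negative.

Field E=4, E=4: +4·20° lon, +4·10° lat → SW at lon -100°, lat -50°.
Square 6, 3: +6·2° lon, +3·1° lat → SW at lon -88°, lat -47°.
Subsquare s=18, f=5: +18·0.0833333° lon, +5·0.0416667° lat → SW at lon -86.5°, lat -46.7917°.
Extended square 7, 0: +7·0.00833333° lon, +0·0.00416667° lat → SW at lon -86.4417°, lat -46.7917°.
Cell spans 0.00833333° lon × 0.00416667° lat.
south -46.79167, north -46.78750.

-46.79167, -46.78750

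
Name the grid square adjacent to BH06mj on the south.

Latitude subsquare j = 9; −1 → 8 = i.
The longitude characters are unchanged.

BH06mi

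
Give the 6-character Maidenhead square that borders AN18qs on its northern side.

AN18qt

Latitude subsquare s = 18; +1 → 19 = t.
The longitude characters are unchanged.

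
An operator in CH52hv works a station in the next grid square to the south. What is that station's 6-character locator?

CH52hu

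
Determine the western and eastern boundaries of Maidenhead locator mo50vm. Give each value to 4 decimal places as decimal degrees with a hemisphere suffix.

71.7500° E, 71.8333° E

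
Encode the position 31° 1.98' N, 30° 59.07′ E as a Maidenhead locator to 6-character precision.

Offset from 180°W / 90°S: lon 210.9845°, lat 121.0330°.
Field: 210.9845/20 → 10 → K, 121.0330/10 → 12 → M; chars KM.
Square: 10.9845/2 → 5, 1.0330/1 → 1; chars 51.
Subsquare: 0.9845/0.0833333 → 11 → l, 0.0330/0.0416667 → 0 → a; chars la.

KM51la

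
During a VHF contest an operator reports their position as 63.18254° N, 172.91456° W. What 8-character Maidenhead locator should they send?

AP33ne03

Add 180° to longitude and 90° to latitude: 7.08544, 153.18254.
Field: 7.08544/20 → 0 → A, 153.18254/10 → 15 → P; chars AP.
Square: 7.08544/2 → 3, 3.18254/1 → 3; chars 33.
Subsquare: 1.08544/0.0833333 → 13 → n, 0.18254/0.0416667 → 4 → e; chars ne.
Extended square: 0.00211/0.00833333 → 0, 0.01587/0.00416667 → 3; chars 03.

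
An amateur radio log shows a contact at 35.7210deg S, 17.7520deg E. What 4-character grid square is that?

Offset from 180°W / 90°S: lon 197.75°, lat 54.28°.
Field: lon ⌊197.75/20⌋ = 9 → J; lat ⌊54.28/10⌋ = 5 → F.
Square: lon ⌊17.75/2⌋ = 8; lat ⌊4.28/1⌋ = 4.

JF84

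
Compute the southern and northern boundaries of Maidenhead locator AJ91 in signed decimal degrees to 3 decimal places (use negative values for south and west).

1.000, 2.000

Field A=0, J=9: +0·20° lon, +9·10° lat → SW at lon -180°, lat 0°.
Square 9, 1: +9·2° lon, +1·1° lat → SW at lon -162°, lat 1°.
Cell spans 2° lon × 1° lat.
south 1.000, north 2.000.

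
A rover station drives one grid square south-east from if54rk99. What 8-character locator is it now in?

IF54sk08

Longitude extended square 9; +1 → 10, wraps to 0, carry into subsquare.
Longitude subsquare r = 17; +1 → 18 = s.
Latitude extended square 9; −1 → 8.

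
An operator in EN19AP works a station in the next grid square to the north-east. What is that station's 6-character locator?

Longitude subsquare a = 0; +1 → 1 = b.
Latitude subsquare p = 15; +1 → 16 = q.

EN19bq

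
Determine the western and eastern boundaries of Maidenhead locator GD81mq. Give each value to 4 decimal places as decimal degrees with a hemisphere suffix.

Field G=6, D=3: +6·20° lon, +3·10° lat → SW at lon -60°, lat -60°.
Square 8, 1: +8·2° lon, +1·1° lat → SW at lon -44°, lat -59°.
Subsquare m=12, q=16: +12·0.0833333° lon, +16·0.0416667° lat → SW at lon -43°, lat -58.3333°.
Cell spans 0.0833333° lon × 0.0416667° lat.
west 43.0000° W, east 42.9167° W.

43.0000° W, 42.9167° W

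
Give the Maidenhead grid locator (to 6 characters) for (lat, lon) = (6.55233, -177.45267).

AJ16gn

Shift to the Maidenhead origin (180°W, 90°S): lon 2.5473, lat 96.5523.
Field: lon ⌊2.5473/20⌋ = 0 → A; lat ⌊96.5523/10⌋ = 9 → J.
Square: lon ⌊2.5473/2⌋ = 1; lat ⌊6.5523/1⌋ = 6.
Subsquare: lon ⌊0.5473/0.0833333⌋ = 6 → g; lat ⌊0.5523/0.0416667⌋ = 13 → n.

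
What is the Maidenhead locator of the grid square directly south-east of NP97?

OP06

Longitude square 9; +1 → 10, wraps to 0, carry into field.
Longitude field N = 13; +1 → 14 = O.
Latitude square 7; −1 → 6.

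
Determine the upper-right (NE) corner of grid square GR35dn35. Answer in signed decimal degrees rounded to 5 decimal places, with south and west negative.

85.56667, -53.71667

Field G=6, R=17: +6·20° lon, +17·10° lat → SW at lon -60°, lat 80°.
Square 3, 5: +3·2° lon, +5·1° lat → SW at lon -54°, lat 85°.
Subsquare d=3, n=13: +3·0.0833333° lon, +13·0.0416667° lat → SW at lon -53.75°, lat 85.5417°.
Extended square 3, 5: +3·0.00833333° lon, +5·0.00416667° lat → SW at lon -53.725°, lat 85.5625°.
Cell spans 0.00833333° lon × 0.00416667° lat. NE corner is SW corner plus one full cell.
latitude 85.56667, longitude -53.71667.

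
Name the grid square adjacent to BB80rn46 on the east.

BB80rn56

Longitude extended square 4; +1 → 5.
The latitude characters are unchanged.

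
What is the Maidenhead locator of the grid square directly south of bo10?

Latitude square 0; −1 → -1, wraps to 9, carry into field.
Latitude field O = 14; −1 → 13 = N.
The longitude characters are unchanged.

BN19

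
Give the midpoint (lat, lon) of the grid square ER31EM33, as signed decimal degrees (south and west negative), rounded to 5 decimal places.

81.51458, -93.63750

Field E=4, R=17: +4·20° lon, +17·10° lat → SW at lon -100°, lat 80°.
Square 3, 1: +3·2° lon, +1·1° lat → SW at lon -94°, lat 81°.
Subsquare e=4, m=12: +4·0.0833333° lon, +12·0.0416667° lat → SW at lon -93.6667°, lat 81.5°.
Extended square 3, 3: +3·0.00833333° lon, +3·0.00416667° lat → SW at lon -93.6417°, lat 81.5125°.
Cell spans 0.00833333° lon × 0.00416667° lat. Centre is SW corner plus half of each.
latitude 81.51458, longitude -93.63750.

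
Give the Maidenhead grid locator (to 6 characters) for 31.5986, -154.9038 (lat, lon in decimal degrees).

BM21no

Add 180° to longitude and 90° to latitude: 25.0962, 121.5986.
Field: 25.0962/20 → 1 → B, 121.5986/10 → 12 → M; chars BM.
Square: 5.0962/2 → 2, 1.5986/1 → 1; chars 21.
Subsquare: 1.0962/0.0833333 → 13 → n, 0.5986/0.0416667 → 14 → o; chars no.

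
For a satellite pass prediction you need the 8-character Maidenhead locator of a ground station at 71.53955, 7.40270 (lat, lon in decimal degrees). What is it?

JQ31qm89

Add 180° to longitude and 90° to latitude: 187.40270, 161.53955.
Field: 187.40270/20 → 9 → J, 161.53955/10 → 16 → Q; chars JQ.
Square: 7.40270/2 → 3, 1.53955/1 → 1; chars 31.
Subsquare: 1.40270/0.0833333 → 16 → q, 0.53955/0.0416667 → 12 → m; chars qm.
Extended square: 0.06937/0.00833333 → 8, 0.03955/0.00416667 → 9; chars 89.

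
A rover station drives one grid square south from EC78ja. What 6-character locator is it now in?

EC77jx

Latitude subsquare a = 0; −1 → -1, wraps to 23 = x, carry into square.
Latitude square 8; −1 → 7.
The longitude characters are unchanged.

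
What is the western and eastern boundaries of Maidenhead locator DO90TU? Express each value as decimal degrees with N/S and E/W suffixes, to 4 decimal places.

Field D=3, O=14: +3·20° lon, +14·10° lat → SW at lon -120°, lat 50°.
Square 9, 0: +9·2° lon, +0·1° lat → SW at lon -102°, lat 50°.
Subsquare t=19, u=20: +19·0.0833333° lon, +20·0.0416667° lat → SW at lon -100.417°, lat 50.8333°.
Cell spans 0.0833333° lon × 0.0416667° lat.
west 100.4167° W, east 100.3333° W.

100.4167° W, 100.3333° W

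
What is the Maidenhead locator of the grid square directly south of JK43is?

JK43ir

Latitude subsquare s = 18; −1 → 17 = r.
The longitude characters are unchanged.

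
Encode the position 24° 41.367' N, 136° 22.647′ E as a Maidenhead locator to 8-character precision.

PL84eq55

Shift to the Maidenhead origin (180°W, 90°S): lon 316.37745, lat 114.68945.
Field: lon ⌊316.37745/20⌋ = 15 → P; lat ⌊114.68945/10⌋ = 11 → L.
Square: lon ⌊16.37745/2⌋ = 8; lat ⌊4.68945/1⌋ = 4.
Subsquare: lon ⌊0.37745/0.0833333⌋ = 4 → e; lat ⌊0.68945/0.0416667⌋ = 16 → q.
Extended square: lon ⌊0.04412/0.00833333⌋ = 5; lat ⌊0.02278/0.00416667⌋ = 5.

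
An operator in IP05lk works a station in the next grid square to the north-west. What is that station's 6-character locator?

IP05kl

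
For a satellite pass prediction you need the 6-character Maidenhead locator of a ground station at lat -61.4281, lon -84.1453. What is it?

Add 180° to longitude and 90° to latitude: 95.8547, 28.5719.
Field (20°×10°, letters A–R): 95.8547/20 → 4 → E, 28.5719/10 → 2 → C; chars EC.
Square (2°×1°, digits 0–9): 15.8547/2 → 7, 8.5719/1 → 8; chars 78.
Subsquare (5′×2.5′, letters a–x): 1.8547/0.0833333 → 22 → w, 0.5719/0.0416667 → 13 → n; chars wn.

EC78wn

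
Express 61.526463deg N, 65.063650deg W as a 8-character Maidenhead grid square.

FP71lm26

Offset from 180°W / 90°S: lon 114.93635°, lat 151.52646°.
Field: 114.93635/20 → 5 → F, 151.52646/10 → 15 → P; chars FP.
Square: 14.93635/2 → 7, 1.52646/1 → 1; chars 71.
Subsquare: 0.93635/0.0833333 → 11 → l, 0.52646/0.0416667 → 12 → m; chars lm.
Extended square: 0.01968/0.00833333 → 2, 0.02646/0.00416667 → 6; chars 26.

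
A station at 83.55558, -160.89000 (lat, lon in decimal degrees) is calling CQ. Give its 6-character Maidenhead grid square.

AR93nn

Add 180° to longitude and 90° to latitude: 19.1100, 173.5556.
Field: lon ⌊19.1100/20⌋ = 0 → A; lat ⌊173.5556/10⌋ = 17 → R.
Square: lon ⌊19.1100/2⌋ = 9; lat ⌊3.5556/1⌋ = 3.
Subsquare: lon ⌊1.1100/0.0833333⌋ = 13 → n; lat ⌊0.5556/0.0416667⌋ = 13 → n.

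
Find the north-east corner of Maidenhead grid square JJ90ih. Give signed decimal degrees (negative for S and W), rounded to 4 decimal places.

0.3333, 18.7500

Field J=9, J=9: +9·20° lon, +9·10° lat → SW at lon 0°, lat 0°.
Square 9, 0: +9·2° lon, +0·1° lat → SW at lon 18°, lat 0°.
Subsquare i=8, h=7: +8·0.0833333° lon, +7·0.0416667° lat → SW at lon 18.6667°, lat 0.291667°.
Cell spans 0.0833333° lon × 0.0416667° lat. NE corner is SW corner plus one full cell.
latitude 0.3333, longitude 18.7500.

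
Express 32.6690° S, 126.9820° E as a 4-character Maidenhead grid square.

PF37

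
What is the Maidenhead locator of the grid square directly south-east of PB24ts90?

PB24ur09

Longitude extended square 9; +1 → 10, wraps to 0, carry into subsquare.
Longitude subsquare t = 19; +1 → 20 = u.
Latitude extended square 0; −1 → -1, wraps to 9, carry into subsquare.
Latitude subsquare s = 18; −1 → 17 = r.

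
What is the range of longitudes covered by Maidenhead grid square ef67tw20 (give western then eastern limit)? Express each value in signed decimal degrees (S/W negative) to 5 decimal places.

-86.40000, -86.39167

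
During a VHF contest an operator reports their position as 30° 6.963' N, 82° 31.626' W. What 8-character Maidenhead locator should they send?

EM80rc67

Offset from 180°W / 90°S: lon 97.47290°, lat 120.11605°.
Field: lon ⌊97.47290/20⌋ = 4 → E; lat ⌊120.11605/10⌋ = 12 → M.
Square: lon ⌊17.47290/2⌋ = 8; lat ⌊0.11605/1⌋ = 0.
Subsquare: lon ⌊1.47290/0.0833333⌋ = 17 → r; lat ⌊0.11605/0.0416667⌋ = 2 → c.
Extended square: lon ⌊0.05623/0.00833333⌋ = 6; lat ⌊0.03272/0.00416667⌋ = 7.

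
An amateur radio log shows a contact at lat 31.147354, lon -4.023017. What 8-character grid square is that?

IM71xd75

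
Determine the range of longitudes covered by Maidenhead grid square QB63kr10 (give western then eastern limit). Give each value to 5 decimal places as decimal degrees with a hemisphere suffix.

152.84167° E, 152.85000° E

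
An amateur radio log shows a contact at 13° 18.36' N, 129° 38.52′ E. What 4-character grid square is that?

PK43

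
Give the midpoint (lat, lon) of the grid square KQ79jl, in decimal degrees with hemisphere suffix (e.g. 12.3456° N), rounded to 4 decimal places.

Field K=10, Q=16: +10·20° lon, +16·10° lat → SW at lon 20°, lat 70°.
Square 7, 9: +7·2° lon, +9·1° lat → SW at lon 34°, lat 79°.
Subsquare j=9, l=11: +9·0.0833333° lon, +11·0.0416667° lat → SW at lon 34.75°, lat 79.4583°.
Cell spans 0.0833333° lon × 0.0416667° lat. Centre is SW corner plus half of each.
latitude 79.4792° N, longitude 34.7917° E.

79.4792° N, 34.7917° E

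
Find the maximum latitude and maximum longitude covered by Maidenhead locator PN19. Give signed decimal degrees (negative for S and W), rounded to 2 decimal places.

Field P=15, N=13: +15·20° lon, +13·10° lat → SW at lon 120°, lat 40°.
Square 1, 9: +1·2° lon, +9·1° lat → SW at lon 122°, lat 49°.
Cell spans 2° lon × 1° lat. NE corner is SW corner plus one full cell.
latitude 50.00, longitude 124.00.

50.00, 124.00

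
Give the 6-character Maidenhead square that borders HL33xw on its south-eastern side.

Longitude subsquare x = 23; +1 → 24, wraps to 0 = a, carry into square.
Longitude square 3; +1 → 4.
Latitude subsquare w = 22; −1 → 21 = v.

HL43av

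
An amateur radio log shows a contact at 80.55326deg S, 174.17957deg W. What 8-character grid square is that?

AA29vk87

Offset from 180°W / 90°S: lon 5.82043°, lat 9.44674°.
Field: lon ⌊5.82043/20⌋ = 0 → A; lat ⌊9.44674/10⌋ = 0 → A.
Square: lon ⌊5.82043/2⌋ = 2; lat ⌊9.44674/1⌋ = 9.
Subsquare: lon ⌊1.82043/0.0833333⌋ = 21 → v; lat ⌊0.44674/0.0416667⌋ = 10 → k.
Extended square: lon ⌊0.07043/0.00833333⌋ = 8; lat ⌊0.03007/0.00416667⌋ = 7.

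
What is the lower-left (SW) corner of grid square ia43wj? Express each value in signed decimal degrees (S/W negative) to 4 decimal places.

-86.6250, -10.1667

Field I=8, A=0: +8·20° lon, +0·10° lat → SW at lon -20°, lat -90°.
Square 4, 3: +4·2° lon, +3·1° lat → SW at lon -12°, lat -87°.
Subsquare w=22, j=9: +22·0.0833333° lon, +9·0.0416667° lat → SW at lon -10.1667°, lat -86.625°.
latitude -86.6250, longitude -10.1667.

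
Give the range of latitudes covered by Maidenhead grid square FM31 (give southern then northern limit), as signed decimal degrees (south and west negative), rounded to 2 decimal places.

31.00, 32.00

Field F=5, M=12: +5·20° lon, +12·10° lat → SW at lon -80°, lat 30°.
Square 3, 1: +3·2° lon, +1·1° lat → SW at lon -74°, lat 31°.
Cell spans 2° lon × 1° lat.
south 31.00, north 32.00.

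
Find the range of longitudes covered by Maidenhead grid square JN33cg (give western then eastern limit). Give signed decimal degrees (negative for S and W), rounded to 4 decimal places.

6.1667, 6.2500

Field J=9, N=13: +9·20° lon, +13·10° lat → SW at lon 0°, lat 40°.
Square 3, 3: +3·2° lon, +3·1° lat → SW at lon 6°, lat 43°.
Subsquare c=2, g=6: +2·0.0833333° lon, +6·0.0416667° lat → SW at lon 6.16667°, lat 43.25°.
Cell spans 0.0833333° lon × 0.0416667° lat.
west 6.1667, east 6.2500.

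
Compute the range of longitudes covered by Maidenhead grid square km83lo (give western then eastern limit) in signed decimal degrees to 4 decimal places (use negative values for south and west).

36.9167, 37.0000

Field K=10, M=12: +10·20° lon, +12·10° lat → SW at lon 20°, lat 30°.
Square 8, 3: +8·2° lon, +3·1° lat → SW at lon 36°, lat 33°.
Subsquare l=11, o=14: +11·0.0833333° lon, +14·0.0416667° lat → SW at lon 36.9167°, lat 33.5833°.
Cell spans 0.0833333° lon × 0.0416667° lat.
west 36.9167, east 37.0000.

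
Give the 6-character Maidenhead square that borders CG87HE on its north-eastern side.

Longitude subsquare h = 7; +1 → 8 = i.
Latitude subsquare e = 4; +1 → 5 = f.

CG87if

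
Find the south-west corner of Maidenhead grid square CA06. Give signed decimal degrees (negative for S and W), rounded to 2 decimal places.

Field C=2, A=0: +2·20° lon, +0·10° lat → SW at lon -140°, lat -90°.
Square 0, 6: +0·2° lon, +6·1° lat → SW at lon -140°, lat -84°.
latitude -84.00, longitude -140.00.

-84.00, -140.00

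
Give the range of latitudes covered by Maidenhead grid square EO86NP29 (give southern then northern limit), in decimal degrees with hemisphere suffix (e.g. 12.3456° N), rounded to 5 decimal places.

56.66250° N, 56.66667° N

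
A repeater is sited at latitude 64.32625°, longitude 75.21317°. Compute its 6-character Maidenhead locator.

Offset from 180°W / 90°S: lon 255.2132°, lat 154.3263°.
Field: lon ⌊255.2132/20⌋ = 12 → M; lat ⌊154.3263/10⌋ = 15 → P.
Square: lon ⌊15.2132/2⌋ = 7; lat ⌊4.3263/1⌋ = 4.
Subsquare: lon ⌊1.2132/0.0833333⌋ = 14 → o; lat ⌊0.3263/0.0416667⌋ = 7 → h.

MP74oh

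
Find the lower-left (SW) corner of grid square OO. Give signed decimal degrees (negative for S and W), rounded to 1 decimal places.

50.0, 100.0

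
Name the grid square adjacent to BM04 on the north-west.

Longitude square 0; −1 → -1, wraps to 9, carry into field.
Longitude field B = 1; −1 → 0 = A.
Latitude square 4; +1 → 5.

AM95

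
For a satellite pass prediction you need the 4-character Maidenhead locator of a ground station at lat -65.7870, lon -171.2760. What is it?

AC44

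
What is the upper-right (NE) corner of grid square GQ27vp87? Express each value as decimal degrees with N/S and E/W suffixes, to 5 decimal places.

Field G=6, Q=16: +6·20° lon, +16·10° lat → SW at lon -60°, lat 70°.
Square 2, 7: +2·2° lon, +7·1° lat → SW at lon -56°, lat 77°.
Subsquare v=21, p=15: +21·0.0833333° lon, +15·0.0416667° lat → SW at lon -54.25°, lat 77.625°.
Extended square 8, 7: +8·0.00833333° lon, +7·0.00416667° lat → SW at lon -54.1833°, lat 77.6542°.
Cell spans 0.00833333° lon × 0.00416667° lat. NE corner is SW corner plus one full cell.
latitude 77.65833° N, longitude 54.17500° W.

77.65833° N, 54.17500° W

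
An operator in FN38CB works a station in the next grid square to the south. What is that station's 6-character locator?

FN38ca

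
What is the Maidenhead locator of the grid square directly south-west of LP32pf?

Longitude subsquare p = 15; −1 → 14 = o.
Latitude subsquare f = 5; −1 → 4 = e.

LP32oe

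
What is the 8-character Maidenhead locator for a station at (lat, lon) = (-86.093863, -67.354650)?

FA63hv77

Offset from 180°W / 90°S: lon 112.64535°, lat 3.90614°.
Field (20°×10°, letters A–R): lon ⌊112.64535/20⌋ = 5 → F; lat ⌊3.90614/10⌋ = 0 → A.
Square (2°×1°, digits 0–9): lon ⌊12.64535/2⌋ = 6; lat ⌊3.90614/1⌋ = 3.
Subsquare (5′×2.5′, letters a–x): lon ⌊0.64535/0.0833333⌋ = 7 → h; lat ⌊0.90614/0.0416667⌋ = 21 → v.
Extended square (30″×15″, digits 0–9): lon ⌊0.06202/0.00833333⌋ = 7; lat ⌊0.03114/0.00416667⌋ = 7.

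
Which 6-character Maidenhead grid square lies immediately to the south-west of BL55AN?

BL45xm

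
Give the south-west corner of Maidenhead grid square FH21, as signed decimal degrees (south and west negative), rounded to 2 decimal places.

-19.00, -76.00

Field F=5, H=7: +5·20° lon, +7·10° lat → SW at lon -80°, lat -20°.
Square 2, 1: +2·2° lon, +1·1° lat → SW at lon -76°, lat -19°.
latitude -19.00, longitude -76.00.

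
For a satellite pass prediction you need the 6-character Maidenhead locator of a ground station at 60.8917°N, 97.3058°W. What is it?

EP10iv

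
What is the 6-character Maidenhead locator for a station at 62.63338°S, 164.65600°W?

Add 180° to longitude and 90° to latitude: 15.3440, 27.3666.
Field: lon ⌊15.3440/20⌋ = 0 → A; lat ⌊27.3666/10⌋ = 2 → C.
Square: lon ⌊15.3440/2⌋ = 7; lat ⌊7.3666/1⌋ = 7.
Subsquare: lon ⌊1.3440/0.0833333⌋ = 16 → q; lat ⌊0.3666/0.0416667⌋ = 8 → i.

AC77qi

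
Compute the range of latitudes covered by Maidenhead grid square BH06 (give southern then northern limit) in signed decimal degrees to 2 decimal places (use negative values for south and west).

Field B=1, H=7: +1·20° lon, +7·10° lat → SW at lon -160°, lat -20°.
Square 0, 6: +0·2° lon, +6·1° lat → SW at lon -160°, lat -14°.
Cell spans 2° lon × 1° lat.
south -14.00, north -13.00.

-14.00, -13.00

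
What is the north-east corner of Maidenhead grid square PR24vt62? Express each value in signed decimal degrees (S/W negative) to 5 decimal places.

Field P=15, R=17: +15·20° lon, +17·10° lat → SW at lon 120°, lat 80°.
Square 2, 4: +2·2° lon, +4·1° lat → SW at lon 124°, lat 84°.
Subsquare v=21, t=19: +21·0.0833333° lon, +19·0.0416667° lat → SW at lon 125.75°, lat 84.7917°.
Extended square 6, 2: +6·0.00833333° lon, +2·0.00416667° lat → SW at lon 125.8°, lat 84.8°.
Cell spans 0.00833333° lon × 0.00416667° lat. NE corner is SW corner plus one full cell.
latitude 84.80417, longitude 125.80833.

84.80417, 125.80833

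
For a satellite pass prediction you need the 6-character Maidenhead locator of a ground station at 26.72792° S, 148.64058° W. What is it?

Add 180° to longitude and 90° to latitude: 31.3594, 63.2721.
Field: lon ⌊31.3594/20⌋ = 1 → B; lat ⌊63.2721/10⌋ = 6 → G.
Square: lon ⌊11.3594/2⌋ = 5; lat ⌊3.2721/1⌋ = 3.
Subsquare: lon ⌊1.3594/0.0833333⌋ = 16 → q; lat ⌊0.2721/0.0416667⌋ = 6 → g.

BG53qg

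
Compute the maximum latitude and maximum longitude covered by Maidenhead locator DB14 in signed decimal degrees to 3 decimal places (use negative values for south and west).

Field D=3, B=1: +3·20° lon, +1·10° lat → SW at lon -120°, lat -80°.
Square 1, 4: +1·2° lon, +4·1° lat → SW at lon -118°, lat -76°.
Cell spans 2° lon × 1° lat. NE corner is SW corner plus one full cell.
latitude -75.000, longitude -116.000.

-75.000, -116.000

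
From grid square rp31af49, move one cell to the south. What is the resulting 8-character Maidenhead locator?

Latitude extended square 9; −1 → 8.
The longitude characters are unchanged.

RP31af48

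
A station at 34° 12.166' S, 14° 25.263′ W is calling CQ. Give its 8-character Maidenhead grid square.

Offset from 180°W / 90°S: lon 165.57895°, lat 55.79723°.
Field: 165.57895/20 → 8 → I, 55.79723/10 → 5 → F; chars IF.
Square: 5.57895/2 → 2, 5.79723/1 → 5; chars 25.
Subsquare: 1.57895/0.0833333 → 18 → s, 0.79723/0.0416667 → 19 → t; chars st.
Extended square: 0.07895/0.00833333 → 9, 0.00557/0.00416667 → 1; chars 91.

IF25st91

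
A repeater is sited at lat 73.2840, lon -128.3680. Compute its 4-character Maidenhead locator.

Add 180° to longitude and 90° to latitude: 51.63, 163.28.
Field: lon ⌊51.63/20⌋ = 2 → C; lat ⌊163.28/10⌋ = 16 → Q.
Square: lon ⌊11.63/2⌋ = 5; lat ⌊3.28/1⌋ = 3.

CQ53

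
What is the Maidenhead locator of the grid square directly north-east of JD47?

Longitude square 4; +1 → 5.
Latitude square 7; +1 → 8.

JD58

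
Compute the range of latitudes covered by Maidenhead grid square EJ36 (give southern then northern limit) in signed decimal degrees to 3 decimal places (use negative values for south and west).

6.000, 7.000

Field E=4, J=9: +4·20° lon, +9·10° lat → SW at lon -100°, lat 0°.
Square 3, 6: +3·2° lon, +6·1° lat → SW at lon -94°, lat 6°.
Cell spans 2° lon × 1° lat.
south 6.000, north 7.000.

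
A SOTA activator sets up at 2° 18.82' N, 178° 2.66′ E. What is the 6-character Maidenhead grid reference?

RJ92ah

Shift to the Maidenhead origin (180°W, 90°S): lon 358.0443, lat 92.3137.
Field: lon ⌊358.0443/20⌋ = 17 → R; lat ⌊92.3137/10⌋ = 9 → J.
Square: lon ⌊18.0443/2⌋ = 9; lat ⌊2.3137/1⌋ = 2.
Subsquare: lon ⌊0.0443/0.0833333⌋ = 0 → a; lat ⌊0.3137/0.0416667⌋ = 7 → h.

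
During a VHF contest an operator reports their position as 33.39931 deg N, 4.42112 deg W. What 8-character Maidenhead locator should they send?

IM73sj95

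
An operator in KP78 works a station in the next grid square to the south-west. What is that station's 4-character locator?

KP67

Longitude square 7; −1 → 6.
Latitude square 8; −1 → 7.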